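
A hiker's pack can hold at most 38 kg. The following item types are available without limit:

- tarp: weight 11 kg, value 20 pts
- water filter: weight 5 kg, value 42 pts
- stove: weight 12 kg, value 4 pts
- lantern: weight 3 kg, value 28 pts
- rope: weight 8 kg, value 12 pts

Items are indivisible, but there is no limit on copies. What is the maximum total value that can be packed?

350 pts

Best value-per-unit is lantern at 28/3; filling with it alone gives 12×28 = 336.
Optimal mix: 1×water filter + 11×lantern → weight 38, value 350.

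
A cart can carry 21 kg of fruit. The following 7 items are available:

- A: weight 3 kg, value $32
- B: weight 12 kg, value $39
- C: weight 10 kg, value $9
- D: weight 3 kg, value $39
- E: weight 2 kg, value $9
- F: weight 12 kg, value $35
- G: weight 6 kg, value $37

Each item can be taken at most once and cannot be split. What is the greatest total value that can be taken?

Check high-value combinations within 21 kg:
- A+B+D+E: weight 3+12+3+2=20, value 32+39+39+9=119
- A+D+E+G: weight 3+3+2+6=14, value 32+39+9+37=117
- A+D+E+F: weight 3+3+2+12=20, value 32+39+9+35=115
- B+D+G: weight 12+3+6=21, value 39+39+37=115
- D+F+G: weight 3+12+6=21, value 39+35+37=111
Best: $119.

$119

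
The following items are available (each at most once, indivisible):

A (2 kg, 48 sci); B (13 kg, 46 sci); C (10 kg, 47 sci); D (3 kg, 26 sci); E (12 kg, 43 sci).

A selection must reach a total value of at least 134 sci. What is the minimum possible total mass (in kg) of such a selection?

Subsets with value ≥ 134, sorted by total mass:
- A+C+E: mass 24, value 138
- A+B+C: mass 25, value 141
- A+C+D+E: mass 27, value 164
Minimum mass: 24 kg.

24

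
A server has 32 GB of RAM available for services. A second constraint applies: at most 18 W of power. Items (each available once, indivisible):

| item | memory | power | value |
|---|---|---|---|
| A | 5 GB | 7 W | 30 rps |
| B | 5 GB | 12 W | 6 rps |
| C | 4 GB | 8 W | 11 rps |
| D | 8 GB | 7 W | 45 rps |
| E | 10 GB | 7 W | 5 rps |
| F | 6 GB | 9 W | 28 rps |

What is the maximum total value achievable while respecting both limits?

75 rps

Feasible sets respecting both limits:
- A+D: memory 13, power 14, value 75
- D+F: memory 14, power 16, value 73
- A+F: memory 11, power 16, value 58
- C+D: memory 12, power 15, value 56
Best: 75 rps.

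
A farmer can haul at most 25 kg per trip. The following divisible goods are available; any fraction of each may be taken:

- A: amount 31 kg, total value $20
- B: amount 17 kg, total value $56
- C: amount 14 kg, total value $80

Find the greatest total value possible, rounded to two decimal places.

116.24

Take in order of value per unit:
- C (80/14 per unit): all 14 → value 80, running total 80.00
- B (56/17 per unit): 11 of 17 → value 11×56/17 = 36.2353, running total 116.24
Total 116.24.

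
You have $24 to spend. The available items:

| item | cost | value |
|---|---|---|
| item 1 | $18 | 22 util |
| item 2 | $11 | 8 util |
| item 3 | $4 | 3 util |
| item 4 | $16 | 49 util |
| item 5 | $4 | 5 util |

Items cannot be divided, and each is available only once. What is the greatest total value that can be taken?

Check high-value combinations within $24:
- item 3+item 4+item 5: cost 4+16+4=24, value 3+49+5=57
- item 4+item 5: cost 16+4=20, value 49+5=54
- item 3+item 4: cost 4+16=20, value 3+49=52
- item 4: cost 16, value 49
Best: 57 util.

57 util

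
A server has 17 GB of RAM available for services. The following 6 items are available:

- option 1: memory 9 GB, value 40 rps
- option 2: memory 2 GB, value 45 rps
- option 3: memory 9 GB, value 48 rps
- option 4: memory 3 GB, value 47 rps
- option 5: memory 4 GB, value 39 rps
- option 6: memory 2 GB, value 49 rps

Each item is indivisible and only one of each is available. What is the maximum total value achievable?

189 rps

Check high-value combinations within 17 GB:
- option 2+option 3+option 4+option 6: memory 2+9+3+2=16, value 45+48+47+49=189
- option 1+option 2+option 4+option 6: memory 9+2+3+2=16, value 40+45+47+49=181
- option 2+option 3+option 5+option 6: memory 2+9+4+2=17, value 45+48+39+49=181
Best: 189 rps.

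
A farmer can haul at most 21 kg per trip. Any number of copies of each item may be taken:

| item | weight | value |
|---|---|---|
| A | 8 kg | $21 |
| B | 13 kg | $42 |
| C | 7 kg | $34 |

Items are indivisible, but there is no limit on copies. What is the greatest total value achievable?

$102

Best value-per-unit is C at 34/7, and filling with it alone uses weight 3×7=21. No mix of the others beats 3×34 = 102.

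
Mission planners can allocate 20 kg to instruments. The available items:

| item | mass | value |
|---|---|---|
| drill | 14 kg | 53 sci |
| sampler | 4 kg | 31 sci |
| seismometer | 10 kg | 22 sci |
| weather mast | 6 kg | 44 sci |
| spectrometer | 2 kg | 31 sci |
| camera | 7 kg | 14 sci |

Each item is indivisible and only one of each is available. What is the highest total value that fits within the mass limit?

120 sci

Check high-value combinations within 20 kg:
- sampler+weather mast+spectrometer+camera: mass 4+6+2+7=19, value 31+44+31+14=120
- drill+sampler+spectrometer: mass 14+4+2=20, value 53+31+31=115
- sampler+weather mast+spectrometer: mass 4+6+2=12, value 31+44+31=106
Best: 120 sci.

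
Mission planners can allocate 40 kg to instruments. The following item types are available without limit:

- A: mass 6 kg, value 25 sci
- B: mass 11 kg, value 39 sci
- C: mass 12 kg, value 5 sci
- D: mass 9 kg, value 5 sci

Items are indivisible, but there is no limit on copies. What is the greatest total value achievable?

153 sci

Best value-per-unit is A at 25/6; filling with it alone gives 6×25 = 150.
Optimal mix: 3×A + 2×B → mass 40, value 153.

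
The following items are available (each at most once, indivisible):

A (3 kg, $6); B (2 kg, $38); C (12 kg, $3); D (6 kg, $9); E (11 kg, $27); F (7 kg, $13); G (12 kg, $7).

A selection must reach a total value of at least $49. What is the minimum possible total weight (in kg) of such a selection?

Subsets with value ≥ 49, sorted by total weight:
- B+F: weight 9, value 51
- A+B+D: weight 11, value 53
Minimum weight: 9 kg.

9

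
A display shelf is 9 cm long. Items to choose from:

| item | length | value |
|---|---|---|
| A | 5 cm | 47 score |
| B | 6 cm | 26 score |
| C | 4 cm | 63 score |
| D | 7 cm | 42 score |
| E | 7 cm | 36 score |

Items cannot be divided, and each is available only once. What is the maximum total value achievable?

110 score

This is a 0/1 knapsack; check combinations near the capacity.
- A+C: length 5+4=9, value 47+63=110
- C: length 4, value 63
- A: length 5, value 47
- D: length 7, value 42
- E: length 7, value 36
Best: 110 score.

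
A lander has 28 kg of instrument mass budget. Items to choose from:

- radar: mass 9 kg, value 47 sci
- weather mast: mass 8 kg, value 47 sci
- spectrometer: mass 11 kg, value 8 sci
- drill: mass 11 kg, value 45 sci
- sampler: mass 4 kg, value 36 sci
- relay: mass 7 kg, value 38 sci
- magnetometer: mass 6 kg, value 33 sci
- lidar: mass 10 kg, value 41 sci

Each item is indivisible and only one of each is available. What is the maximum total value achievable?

168 sci

This is a 0/1 knapsack; check combinations near the capacity.
- radar+weather mast+sampler+relay: mass 9+8+4+7=28, value 47+47+36+38=168
- radar+weather mast+sampler+magnetometer: mass 9+8+4+6=27, value 47+47+36+33=163
- weather mast+sampler+magnetometer+lidar: mass 8+4+6+10=28, value 47+36+33+41=157
- weather mast+sampler+relay+magnetometer: mass 8+4+7+6=25, value 47+36+38+33=154
- radar+sampler+relay+magnetometer: mass 9+4+7+6=26, value 47+36+38+33=154
Best: 168 sci.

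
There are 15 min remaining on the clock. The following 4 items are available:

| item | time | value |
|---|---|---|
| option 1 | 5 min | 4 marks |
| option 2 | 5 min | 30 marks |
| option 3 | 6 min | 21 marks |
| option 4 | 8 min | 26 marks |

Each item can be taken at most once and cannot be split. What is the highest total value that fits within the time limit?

This is a 0/1 knapsack; check combinations near the capacity.
- option 2+option 4: time 5+8=13, value 30+26=56
- option 2+option 3: time 5+6=11, value 30+21=51
- option 3+option 4: time 6+8=14, value 21+26=47
- option 1+option 2: time 5+5=10, value 4+30=34
- option 2: time 5, value 30
Best: 56 marks.

56 marks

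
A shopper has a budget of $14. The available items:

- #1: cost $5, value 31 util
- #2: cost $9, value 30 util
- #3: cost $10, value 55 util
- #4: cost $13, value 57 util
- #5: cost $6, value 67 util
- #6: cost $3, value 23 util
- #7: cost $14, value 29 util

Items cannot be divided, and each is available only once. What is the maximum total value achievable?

This is a 0/1 knapsack; check combinations near the capacity.
- #1+#5+#6: cost 5+6+3=14, value 31+67+23=121
- #1+#5: cost 5+6=11, value 31+67=98
- #5+#6: cost 6+3=9, value 67+23=90
- #3+#6: cost 10+3=13, value 55+23=78
Best: 121 util.

121 util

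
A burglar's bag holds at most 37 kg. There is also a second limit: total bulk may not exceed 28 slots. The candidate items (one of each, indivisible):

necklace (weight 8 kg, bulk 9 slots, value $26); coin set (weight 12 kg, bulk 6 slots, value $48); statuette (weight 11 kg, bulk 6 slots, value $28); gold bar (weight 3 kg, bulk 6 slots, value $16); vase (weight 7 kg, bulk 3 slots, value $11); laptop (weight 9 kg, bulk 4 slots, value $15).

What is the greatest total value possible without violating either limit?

$118

Feasible sets respecting both limits:
- necklace+coin set+statuette+gold bar: weight 34, bulk 27, value 118
- coin set+statuette+gold bar+laptop: weight 35, bulk 22, value 107
- necklace+coin set+gold bar+laptop: weight 32, bulk 25, value 105
Best: $118.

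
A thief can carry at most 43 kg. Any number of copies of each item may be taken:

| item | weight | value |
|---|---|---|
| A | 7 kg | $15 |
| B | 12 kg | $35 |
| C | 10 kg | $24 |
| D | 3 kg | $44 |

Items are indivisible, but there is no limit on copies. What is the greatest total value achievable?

$616

Best value-per-unit is D at 44/3, and filling with it alone uses weight 14×3=42. No mix of the others beats 14×44 = 616.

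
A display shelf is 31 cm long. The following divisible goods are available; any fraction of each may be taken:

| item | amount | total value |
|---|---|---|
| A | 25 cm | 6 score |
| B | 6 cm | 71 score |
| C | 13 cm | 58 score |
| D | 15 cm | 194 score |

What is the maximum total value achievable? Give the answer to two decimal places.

Take in order of value per unit:
- D (194/15 per unit): all 15 → value 194, running total 194.00
- B (71/6 per unit): all 6 → value 71, running total 265.00
- C (58/13 per unit): 10 of 13 → value 10×58/13 = 44.6154, running total 309.62
Total 309.62.

309.62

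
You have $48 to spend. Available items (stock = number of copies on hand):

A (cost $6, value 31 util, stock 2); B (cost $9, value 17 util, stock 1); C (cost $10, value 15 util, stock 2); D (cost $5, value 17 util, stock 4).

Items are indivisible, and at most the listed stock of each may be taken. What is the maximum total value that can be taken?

147 util

Best selections within cost 48 and stock limits:
- 2×A + 1×B + 4×D: cost 41, value 147
- 2×A + 1×C + 4×D: cost 42, value 145
- 2×A + 1×B + 1×C + 3×D: cost 46, value 145
Best: 147 util.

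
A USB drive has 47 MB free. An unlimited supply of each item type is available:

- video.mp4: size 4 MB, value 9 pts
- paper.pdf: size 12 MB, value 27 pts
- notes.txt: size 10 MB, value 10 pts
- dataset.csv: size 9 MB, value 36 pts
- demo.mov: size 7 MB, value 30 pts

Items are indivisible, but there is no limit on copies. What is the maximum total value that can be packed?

192 pts

Best value-per-unit is demo.mov at 30/7; filling with it alone gives 6×30 = 180.
Optimal mix: 2×dataset.csv + 4×demo.mov → size 46, value 192.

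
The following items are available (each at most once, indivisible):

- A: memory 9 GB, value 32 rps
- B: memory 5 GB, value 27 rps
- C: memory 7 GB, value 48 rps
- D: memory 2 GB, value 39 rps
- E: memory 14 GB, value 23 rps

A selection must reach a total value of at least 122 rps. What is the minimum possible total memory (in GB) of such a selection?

23

Subsets with value ≥ 122, sorted by total memory:
- A+B+C+D: memory 23, value 146
- B+C+D+E: memory 28, value 137
Minimum memory: 23 GB.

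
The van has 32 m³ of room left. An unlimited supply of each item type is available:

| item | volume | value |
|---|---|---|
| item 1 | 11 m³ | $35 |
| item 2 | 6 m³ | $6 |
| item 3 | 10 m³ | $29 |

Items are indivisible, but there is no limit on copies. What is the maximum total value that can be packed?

$99

Best value-per-unit is item 1 at 35/11; filling with it alone gives 2×35 = 70.
Optimal mix: 2×item 1 + 1×item 3 → volume 32, value 99.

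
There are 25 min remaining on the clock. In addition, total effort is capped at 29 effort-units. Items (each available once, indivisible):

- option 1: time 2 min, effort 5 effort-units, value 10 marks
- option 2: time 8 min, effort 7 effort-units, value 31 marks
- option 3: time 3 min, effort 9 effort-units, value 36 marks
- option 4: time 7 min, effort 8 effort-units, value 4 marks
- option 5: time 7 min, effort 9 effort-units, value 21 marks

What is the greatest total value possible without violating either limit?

88 marks

Feasible sets respecting both limits:
- option 2+option 3+option 5: time 18, effort 25, value 88
- option 1+option 2+option 3+option 4: time 20, effort 29, value 81
- option 1+option 2+option 3: time 13, effort 21, value 77
Best: 88 marks.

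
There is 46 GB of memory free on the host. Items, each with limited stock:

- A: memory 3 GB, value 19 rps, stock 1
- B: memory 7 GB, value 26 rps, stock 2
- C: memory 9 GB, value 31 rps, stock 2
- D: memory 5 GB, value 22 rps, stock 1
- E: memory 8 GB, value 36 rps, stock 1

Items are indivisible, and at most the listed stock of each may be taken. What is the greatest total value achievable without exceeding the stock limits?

Top feasible selections:
- 2×B + 2×C + 1×D + 1×E: memory 45, value 172
- 1×A + 2×B + 2×C + 1×E: memory 43, value 169
Best: 172 rps.

172 rps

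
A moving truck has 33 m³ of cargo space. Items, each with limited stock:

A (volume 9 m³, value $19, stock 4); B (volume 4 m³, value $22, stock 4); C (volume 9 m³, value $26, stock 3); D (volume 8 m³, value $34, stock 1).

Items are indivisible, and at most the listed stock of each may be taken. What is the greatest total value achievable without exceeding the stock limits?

Top feasible selections:
- 4×B + 1×C + 1×D: volume 33, value 148
- 1×A + 4×B + 1×D: volume 33, value 141
- 3×B + 1×C + 1×D: volume 29, value 126
- 4×B + 1×D: volume 24, value 122
Best: $148.

$148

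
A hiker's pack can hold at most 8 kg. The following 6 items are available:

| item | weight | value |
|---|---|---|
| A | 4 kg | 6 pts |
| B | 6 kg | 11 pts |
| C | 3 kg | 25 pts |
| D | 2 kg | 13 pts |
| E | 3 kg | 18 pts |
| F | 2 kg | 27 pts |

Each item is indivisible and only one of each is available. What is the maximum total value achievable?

Check high-value combinations within 8 kg:
- C+E+F: weight 3+3+2=8, value 25+18+27=70
- C+D+F: weight 3+2+2=7, value 25+13+27=65
- D+E+F: weight 2+3+2=7, value 13+18+27=58
- C+D+E: weight 3+2+3=8, value 25+13+18=56
Best: 70 pts.

70 pts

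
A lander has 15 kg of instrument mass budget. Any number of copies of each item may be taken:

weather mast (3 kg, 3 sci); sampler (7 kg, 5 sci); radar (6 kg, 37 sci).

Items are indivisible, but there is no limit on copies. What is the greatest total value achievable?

Best value-per-unit is radar at 37/6; filling with it alone gives 2×37 = 74.
Optimal mix: 1×weather mast + 2×radar → mass 15, value 77.

77 sci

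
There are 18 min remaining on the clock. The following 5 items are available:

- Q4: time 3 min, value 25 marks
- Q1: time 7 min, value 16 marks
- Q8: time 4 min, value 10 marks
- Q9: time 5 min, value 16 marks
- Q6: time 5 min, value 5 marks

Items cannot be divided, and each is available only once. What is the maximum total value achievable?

57 marks

Check high-value combinations within 18 min:
- Q4+Q1+Q9: time 3+7+5=15, value 25+16+16=57
- Q4+Q8+Q9+Q6: time 3+4+5+5=17, value 25+10+16+5=56
- Q4+Q8+Q9: time 3+4+5=12, value 25+10+16=51
Best: 57 marks.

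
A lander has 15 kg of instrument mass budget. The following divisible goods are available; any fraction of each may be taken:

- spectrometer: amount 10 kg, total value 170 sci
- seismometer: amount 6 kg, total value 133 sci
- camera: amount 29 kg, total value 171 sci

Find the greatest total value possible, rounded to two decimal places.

286.00

Take in order of value per unit:
- seismometer (133/6 per unit): all 6 → value 133, running total 133.00
- spectrometer (170/10 per unit): 9 of 10 → value 9×170/10 = 153.0000, running total 286.00
Total 286.00.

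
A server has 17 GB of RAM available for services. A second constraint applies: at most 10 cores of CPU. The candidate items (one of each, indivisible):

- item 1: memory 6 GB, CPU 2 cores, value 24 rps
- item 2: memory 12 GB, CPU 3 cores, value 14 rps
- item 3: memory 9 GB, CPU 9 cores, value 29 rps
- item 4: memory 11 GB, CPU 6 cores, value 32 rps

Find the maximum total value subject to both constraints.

56 rps

Feasible sets respecting both limits:
- item 1+item 4: memory 17, CPU 8, value 56
- item 4: memory 11, CPU 6, value 32
- item 3: memory 9, CPU 9, value 29
- item 1: memory 6, CPU 2, value 24
Best: 56 rps.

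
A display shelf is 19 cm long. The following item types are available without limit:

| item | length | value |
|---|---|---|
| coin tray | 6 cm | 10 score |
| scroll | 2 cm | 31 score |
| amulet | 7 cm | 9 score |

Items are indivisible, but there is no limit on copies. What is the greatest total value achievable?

Best value-per-unit is scroll at 31/2, and filling with it alone uses length 9×2=18. No mix of the others beats 9×31 = 279.

279 score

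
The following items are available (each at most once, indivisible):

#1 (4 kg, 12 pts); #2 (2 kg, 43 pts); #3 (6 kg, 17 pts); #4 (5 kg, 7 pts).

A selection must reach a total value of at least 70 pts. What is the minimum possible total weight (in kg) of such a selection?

12

Subsets with value ≥ 70, sorted by total weight:
- #1+#2+#3: weight 12, value 72
- #1+#2+#3+#4: weight 17, value 79
Minimum weight: 12 kg.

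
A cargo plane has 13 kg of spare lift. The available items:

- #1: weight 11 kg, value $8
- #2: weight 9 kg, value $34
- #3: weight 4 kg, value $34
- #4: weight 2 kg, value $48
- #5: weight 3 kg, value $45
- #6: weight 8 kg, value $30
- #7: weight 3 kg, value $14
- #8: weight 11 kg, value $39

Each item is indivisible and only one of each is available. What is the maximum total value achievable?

This is a 0/1 knapsack; check combinations near the capacity.
- #3+#4+#5+#7: weight 4+2+3+3=12, value 34+48+45+14=141
- #3+#4+#5: weight 4+2+3=9, value 34+48+45=127
- #4+#5+#6: weight 2+3+8=13, value 48+45+30=123
Best: $141.

$141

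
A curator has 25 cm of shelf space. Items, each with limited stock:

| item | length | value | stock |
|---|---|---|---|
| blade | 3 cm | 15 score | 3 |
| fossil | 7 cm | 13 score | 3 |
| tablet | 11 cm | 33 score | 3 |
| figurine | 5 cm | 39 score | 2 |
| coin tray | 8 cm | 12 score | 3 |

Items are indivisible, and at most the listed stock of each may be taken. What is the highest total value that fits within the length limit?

126 score

Best selections within length 25 and stock limits:
- 1×blade + 1×tablet + 2×figurine: length 24, value 126
- 3×blade + 2×figurine: length 19, value 123
- 2×blade + 1×fossil + 2×figurine: length 23, value 121
Best: 126 score.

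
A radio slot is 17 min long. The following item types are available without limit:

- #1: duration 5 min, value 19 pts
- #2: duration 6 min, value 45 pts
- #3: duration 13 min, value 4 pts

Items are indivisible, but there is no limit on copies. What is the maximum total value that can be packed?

109 pts

Best value-per-unit is #2 at 45/6; filling with it alone gives 2×45 = 90.
Optimal mix: 1×#1 + 2×#2 → duration 17, value 109.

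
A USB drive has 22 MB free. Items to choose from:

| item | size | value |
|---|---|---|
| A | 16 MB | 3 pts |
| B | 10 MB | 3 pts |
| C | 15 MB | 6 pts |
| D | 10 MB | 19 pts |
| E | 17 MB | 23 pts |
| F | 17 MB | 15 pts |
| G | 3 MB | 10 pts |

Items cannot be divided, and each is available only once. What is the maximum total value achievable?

Check high-value combinations within 22 MB:
- E+G: size 17+3=20, value 23+10=33
- D+G: size 10+3=13, value 19+10=29
- F+G: size 17+3=20, value 15+10=25
- E: size 17, value 23
- B+D: size 10+10=20, value 3+19=22
Best: 33 pts.

33 pts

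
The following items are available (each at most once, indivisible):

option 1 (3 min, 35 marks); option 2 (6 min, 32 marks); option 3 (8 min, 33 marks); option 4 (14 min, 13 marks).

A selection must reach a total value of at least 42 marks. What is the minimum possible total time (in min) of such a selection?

Subsets with value ≥ 42, sorted by total time:
- option 1+option 2: time 9, value 67
- option 1+option 3: time 11, value 68
Minimum time: 9 min.

9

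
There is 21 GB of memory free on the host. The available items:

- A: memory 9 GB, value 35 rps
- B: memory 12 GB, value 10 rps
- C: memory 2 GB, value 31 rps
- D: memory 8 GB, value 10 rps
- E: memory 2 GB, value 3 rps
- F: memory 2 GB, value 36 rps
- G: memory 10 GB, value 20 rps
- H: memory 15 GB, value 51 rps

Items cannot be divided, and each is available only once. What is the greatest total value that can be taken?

121 rps

Check high-value combinations within 21 GB:
- C+E+F+H: memory 2+2+2+15=21, value 31+3+36+51=121
- C+F+H: memory 2+2+15=19, value 31+36+51=118
- A+C+D+F: memory 9+2+8+2=21, value 35+31+10+36=112
Best: 121 rps.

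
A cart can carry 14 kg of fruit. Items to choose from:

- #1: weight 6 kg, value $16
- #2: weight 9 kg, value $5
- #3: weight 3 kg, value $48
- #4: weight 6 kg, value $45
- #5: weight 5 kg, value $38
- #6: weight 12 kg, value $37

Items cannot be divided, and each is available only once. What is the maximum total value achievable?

This is a 0/1 knapsack; check combinations near the capacity.
- #3+#4+#5: weight 3+6+5=14, value 48+45+38=131
- #1+#3+#5: weight 6+3+5=14, value 16+48+38=102
- #3+#4: weight 3+6=9, value 48+45=93
- #3+#5: weight 3+5=8, value 48+38=86
- #4+#5: weight 6+5=11, value 45+38=83
Best: $131.

$131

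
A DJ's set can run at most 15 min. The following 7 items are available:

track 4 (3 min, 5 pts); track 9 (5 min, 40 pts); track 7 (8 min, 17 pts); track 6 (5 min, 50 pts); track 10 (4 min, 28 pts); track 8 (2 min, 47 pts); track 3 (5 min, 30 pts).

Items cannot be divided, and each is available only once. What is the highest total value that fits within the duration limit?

142 pts

Check high-value combinations within 15 min:
- track 4+track 9+track 6+track 8: duration 3+5+5+2=15, value 5+40+50+47=142
- track 9+track 6+track 8: duration 5+5+2=12, value 40+50+47=137
- track 4+track 6+track 8+track 3: duration 3+5+2+5=15, value 5+50+47+30=132
- track 4+track 6+track 10+track 8: duration 3+5+4+2=14, value 5+50+28+47=130
Best: 142 pts.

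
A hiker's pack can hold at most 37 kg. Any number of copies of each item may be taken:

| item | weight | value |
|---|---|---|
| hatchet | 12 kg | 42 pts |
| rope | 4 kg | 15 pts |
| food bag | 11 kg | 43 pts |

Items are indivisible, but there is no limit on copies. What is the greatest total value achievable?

144 pts

Best value-per-unit is food bag at 43/11; filling with it alone gives 3×43 = 129.
Optimal mix: 1×rope + 3×food bag → weight 37, value 144.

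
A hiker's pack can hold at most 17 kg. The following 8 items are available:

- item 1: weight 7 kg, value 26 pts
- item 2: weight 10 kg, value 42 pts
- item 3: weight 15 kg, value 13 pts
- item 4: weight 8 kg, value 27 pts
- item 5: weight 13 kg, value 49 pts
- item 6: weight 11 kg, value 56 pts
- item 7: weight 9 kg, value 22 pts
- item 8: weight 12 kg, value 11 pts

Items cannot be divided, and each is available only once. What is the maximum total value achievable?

68 pts

Check high-value combinations within 17 kg:
- item 1+item 2: weight 7+10=17, value 26+42=68
- item 6: weight 11, value 56
- item 1+item 4: weight 7+8=15, value 26+27=53
- item 5: weight 13, value 49
- item 4+item 7: weight 8+9=17, value 27+22=49
Best: 68 pts.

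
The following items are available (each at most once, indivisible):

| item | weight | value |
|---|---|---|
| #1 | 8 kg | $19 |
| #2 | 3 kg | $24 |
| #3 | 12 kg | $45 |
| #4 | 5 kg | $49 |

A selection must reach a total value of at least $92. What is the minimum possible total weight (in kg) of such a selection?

Subsets with value ≥ 92, sorted by total weight:
- #1+#2+#4: weight 16, value 92
- #3+#4: weight 17, value 94
- #2+#3+#4: weight 20, value 118
Minimum weight: 16 kg.

16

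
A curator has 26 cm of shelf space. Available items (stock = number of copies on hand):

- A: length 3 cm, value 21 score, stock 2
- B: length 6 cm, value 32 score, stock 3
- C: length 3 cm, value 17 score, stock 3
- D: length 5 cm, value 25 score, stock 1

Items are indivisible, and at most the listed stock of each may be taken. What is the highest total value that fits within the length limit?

150 score

Top feasible selections:
- 2×A + 1×B + 3×C + 1×D: length 26, value 150
- 2×A + 2×B + 1×C + 1×D: length 26, value 148
Best: 150 score.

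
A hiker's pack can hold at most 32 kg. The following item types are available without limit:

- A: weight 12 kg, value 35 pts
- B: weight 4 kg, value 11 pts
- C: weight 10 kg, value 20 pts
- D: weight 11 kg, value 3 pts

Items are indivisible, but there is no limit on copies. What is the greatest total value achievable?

92 pts

Best value-per-unit is A at 35/12; filling with it alone gives 2×35 = 70.
Optimal mix: 2×A + 2×B → weight 32, value 92.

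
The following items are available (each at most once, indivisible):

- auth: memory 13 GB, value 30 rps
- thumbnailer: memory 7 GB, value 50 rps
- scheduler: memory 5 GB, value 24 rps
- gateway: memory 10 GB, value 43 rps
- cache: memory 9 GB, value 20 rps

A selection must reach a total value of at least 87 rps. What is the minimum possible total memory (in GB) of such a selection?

Subsets with value ≥ 87, sorted by total memory:
- thumbnailer+gateway: memory 17, value 93
- thumbnailer+scheduler+cache: memory 21, value 94
Minimum memory: 17 GB.

17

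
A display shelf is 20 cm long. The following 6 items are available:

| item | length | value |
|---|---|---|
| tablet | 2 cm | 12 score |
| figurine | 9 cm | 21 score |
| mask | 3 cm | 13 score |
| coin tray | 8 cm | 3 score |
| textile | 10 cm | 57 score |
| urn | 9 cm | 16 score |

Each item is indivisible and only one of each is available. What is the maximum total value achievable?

Check high-value combinations within 20 cm:
- tablet+mask+textile: length 2+3+10=15, value 12+13+57=82
- figurine+textile: length 9+10=19, value 21+57=78
- textile+urn: length 10+9=19, value 57+16=73
Best: 82 score.

82 score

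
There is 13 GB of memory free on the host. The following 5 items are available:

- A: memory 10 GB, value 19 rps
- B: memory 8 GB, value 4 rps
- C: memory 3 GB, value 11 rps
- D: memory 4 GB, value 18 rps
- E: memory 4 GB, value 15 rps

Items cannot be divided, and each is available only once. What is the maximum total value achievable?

Check high-value combinations within 13 GB:
- C+D+E: memory 3+4+4=11, value 11+18+15=44
- D+E: memory 4+4=8, value 18+15=33
- A+C: memory 10+3=13, value 19+11=30
- C+D: memory 3+4=7, value 11+18=29
- C+E: memory 3+4=7, value 11+15=26
Best: 44 rps.

44 rps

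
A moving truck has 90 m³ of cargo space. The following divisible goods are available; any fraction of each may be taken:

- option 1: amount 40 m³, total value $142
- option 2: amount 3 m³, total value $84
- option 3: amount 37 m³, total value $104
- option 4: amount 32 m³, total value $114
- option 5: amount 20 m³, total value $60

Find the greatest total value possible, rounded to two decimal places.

385.00

Take in order of value per unit:
- option 2 (84/3 per unit): all 3 → value 84, running total 84.00
- option 4 (114/32 per unit): all 32 → value 114, running total 198.00
- option 1 (142/40 per unit): all 40 → value 142, running total 340.00
- option 5 (60/20 per unit): 15 of 20 → value 15×60/20 = 45.0000, running total 385.00
Total 385.00.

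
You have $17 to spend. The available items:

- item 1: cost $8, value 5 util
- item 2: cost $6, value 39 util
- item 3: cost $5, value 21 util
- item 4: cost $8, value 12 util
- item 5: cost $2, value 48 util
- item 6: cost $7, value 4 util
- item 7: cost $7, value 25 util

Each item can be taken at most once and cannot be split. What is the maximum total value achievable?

112 util

Check high-value combinations within $17:
- item 2+item 5+item 7: cost 6+2+7=15, value 39+48+25=112
- item 2+item 3+item 5: cost 6+5+2=13, value 39+21+48=108
- item 2+item 4+item 5: cost 6+8+2=16, value 39+12+48=99
- item 3+item 5+item 7: cost 5+2+7=14, value 21+48+25=94
- item 1+item 2+item 5: cost 8+6+2=16, value 5+39+48=92
Best: 112 util.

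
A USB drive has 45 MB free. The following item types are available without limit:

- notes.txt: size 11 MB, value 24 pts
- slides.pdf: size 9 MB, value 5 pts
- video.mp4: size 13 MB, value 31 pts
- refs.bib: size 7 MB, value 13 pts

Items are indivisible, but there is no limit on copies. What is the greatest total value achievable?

99 pts

Best value-per-unit is video.mp4 at 31/13; filling with it alone gives 3×31 = 93.
Optimal mix: 1×notes.txt + 2×video.mp4 + 1×refs.bib → size 44, value 99.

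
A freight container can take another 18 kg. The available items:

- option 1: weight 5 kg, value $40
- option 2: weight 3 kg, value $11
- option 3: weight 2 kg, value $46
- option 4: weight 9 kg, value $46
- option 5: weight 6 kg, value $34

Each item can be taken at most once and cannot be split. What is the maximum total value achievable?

$132

Check high-value combinations within 18 kg:
- option 1+option 3+option 4: weight 5+2+9=16, value 40+46+46=132
- option 1+option 2+option 3+option 5: weight 5+3+2+6=16, value 40+11+46+34=131
- option 3+option 4+option 5: weight 2+9+6=17, value 46+46+34=126
- option 1+option 3+option 5: weight 5+2+6=13, value 40+46+34=120
- option 2+option 3+option 4: weight 3+2+9=14, value 11+46+46=103
Best: $132.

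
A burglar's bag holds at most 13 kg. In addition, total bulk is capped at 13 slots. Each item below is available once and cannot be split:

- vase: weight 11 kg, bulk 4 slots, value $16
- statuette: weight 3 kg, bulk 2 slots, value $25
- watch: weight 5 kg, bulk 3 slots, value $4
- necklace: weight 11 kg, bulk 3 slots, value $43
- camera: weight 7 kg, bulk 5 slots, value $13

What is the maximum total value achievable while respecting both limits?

$43

Feasible sets respecting both limits:
- necklace: weight 11, bulk 3, value 43
- statuette+camera: weight 10, bulk 7, value 38
- statuette+watch: weight 8, bulk 5, value 29
Best: $43.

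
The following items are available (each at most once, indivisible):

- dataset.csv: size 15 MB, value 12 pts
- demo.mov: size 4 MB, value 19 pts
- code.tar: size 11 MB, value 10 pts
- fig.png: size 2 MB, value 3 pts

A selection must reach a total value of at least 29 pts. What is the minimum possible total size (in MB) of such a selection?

15

Subsets with value ≥ 29, sorted by total size:
- demo.mov+code.tar: size 15, value 29
- demo.mov+code.tar+fig.png: size 17, value 32
- dataset.csv+demo.mov: size 19, value 31
- dataset.csv+demo.mov+fig.png: size 21, value 34
Minimum size: 15 MB.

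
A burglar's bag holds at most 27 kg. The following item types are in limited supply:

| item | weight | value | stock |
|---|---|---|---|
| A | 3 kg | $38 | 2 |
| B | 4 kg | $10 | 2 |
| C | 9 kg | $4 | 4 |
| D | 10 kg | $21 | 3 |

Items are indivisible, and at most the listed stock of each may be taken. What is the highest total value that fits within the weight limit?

Best selections within weight 27 and stock limits:
- 2×A + 2×D: weight 26, value 118
- 2×A + 2×B + 1×D: weight 24, value 117
- 2×A + 1×B + 1×D: weight 20, value 107
- 2×A + 1×C + 1×D: weight 25, value 101
Best: $118.

$118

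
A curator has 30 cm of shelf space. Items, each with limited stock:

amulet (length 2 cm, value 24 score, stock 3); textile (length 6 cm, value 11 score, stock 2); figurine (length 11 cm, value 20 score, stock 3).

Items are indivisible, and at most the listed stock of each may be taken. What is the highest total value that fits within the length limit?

114 score

Best selections within length 30 and stock limits:
- 3×amulet + 2×textile + 1×figurine: length 29, value 114
- 3×amulet + 2×figurine: length 28, value 112
Best: 114 score.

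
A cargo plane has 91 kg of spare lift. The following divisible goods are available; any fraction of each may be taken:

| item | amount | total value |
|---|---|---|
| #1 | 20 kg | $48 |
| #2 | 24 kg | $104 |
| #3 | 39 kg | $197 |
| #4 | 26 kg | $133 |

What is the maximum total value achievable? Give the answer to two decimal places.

Take in order of value per unit:
- #4 (133/26 per unit): all 26 → value 133, running total 133.00
- #3 (197/39 per unit): all 39 → value 197, running total 330.00
- #2 (104/24 per unit): all 24 → value 104, running total 434.00
- #1 (48/20 per unit): 2 of 20 → value 2×48/20 = 4.8000, running total 438.80
Total 438.80.

438.80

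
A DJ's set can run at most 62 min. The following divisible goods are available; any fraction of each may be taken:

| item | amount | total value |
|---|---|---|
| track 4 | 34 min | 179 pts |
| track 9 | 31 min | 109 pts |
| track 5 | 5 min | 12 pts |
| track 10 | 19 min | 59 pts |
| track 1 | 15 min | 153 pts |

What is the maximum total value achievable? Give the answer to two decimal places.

377.71

Take in order of value per unit:
- track 1 (153/15 per unit): all 15 → value 153, running total 153.00
- track 4 (179/34 per unit): all 34 → value 179, running total 332.00
- track 9 (109/31 per unit): 13 of 31 → value 13×109/31 = 45.7097, running total 377.71
Total 377.71.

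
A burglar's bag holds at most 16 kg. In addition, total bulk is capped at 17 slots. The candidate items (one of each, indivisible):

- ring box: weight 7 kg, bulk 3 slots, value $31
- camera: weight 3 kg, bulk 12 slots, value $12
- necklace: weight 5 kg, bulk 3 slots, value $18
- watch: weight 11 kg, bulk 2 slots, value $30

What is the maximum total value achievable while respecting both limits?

Feasible sets respecting both limits:
- ring box+necklace: weight 12, bulk 6, value 49
- necklace+watch: weight 16, bulk 5, value 48
- ring box+camera: weight 10, bulk 15, value 43
- camera+watch: weight 14, bulk 14, value 42
Best: $49.

$49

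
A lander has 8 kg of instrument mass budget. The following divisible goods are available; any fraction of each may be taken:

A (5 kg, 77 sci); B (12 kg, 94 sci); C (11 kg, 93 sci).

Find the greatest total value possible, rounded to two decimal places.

102.36

Take in order of value per unit:
- A (77/5 per unit): all 5 → value 77, running total 77.00
- C (93/11 per unit): 3 of 11 → value 3×93/11 = 25.3636, running total 102.36
Total 102.36.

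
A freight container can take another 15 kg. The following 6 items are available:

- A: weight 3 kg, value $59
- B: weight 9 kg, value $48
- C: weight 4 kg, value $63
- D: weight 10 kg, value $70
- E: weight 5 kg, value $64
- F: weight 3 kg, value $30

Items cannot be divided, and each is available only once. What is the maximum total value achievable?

$216

Check high-value combinations within 15 kg:
- A+C+E+F: weight 3+4+5+3=15, value 59+63+64+30=216
- A+C+E: weight 3+4+5=12, value 59+63+64=186
- C+E+F: weight 4+5+3=12, value 63+64+30=157
- A+E+F: weight 3+5+3=11, value 59+64+30=153
- A+C+F: weight 3+4+3=10, value 59+63+30=152
Best: $216.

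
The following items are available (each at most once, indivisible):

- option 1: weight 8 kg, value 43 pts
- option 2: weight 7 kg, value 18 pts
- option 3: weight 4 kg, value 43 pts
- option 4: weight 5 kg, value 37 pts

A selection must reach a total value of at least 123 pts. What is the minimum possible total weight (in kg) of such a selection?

Subsets with value ≥ 123, sorted by total weight:
- option 1+option 3+option 4: weight 17, value 123
- option 1+option 2+option 3+option 4: weight 24, value 141
Minimum weight: 17 kg.

17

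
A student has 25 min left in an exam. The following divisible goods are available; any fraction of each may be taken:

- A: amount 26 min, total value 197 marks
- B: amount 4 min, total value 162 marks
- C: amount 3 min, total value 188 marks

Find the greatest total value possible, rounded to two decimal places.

486.38

Take in order of value per unit:
- C (188/3 per unit): all 3 → value 188, running total 188.00
- B (162/4 per unit): all 4 → value 162, running total 350.00
- A (197/26 per unit): 18 of 26 → value 18×197/26 = 136.3846, running total 486.38
Total 486.38.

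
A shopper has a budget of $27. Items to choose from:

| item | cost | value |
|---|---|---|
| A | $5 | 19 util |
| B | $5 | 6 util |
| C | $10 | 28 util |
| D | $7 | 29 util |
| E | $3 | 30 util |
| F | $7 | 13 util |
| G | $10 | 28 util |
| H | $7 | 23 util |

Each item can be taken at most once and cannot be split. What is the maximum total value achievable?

110 util

This is a 0/1 knapsack; check combinations near the capacity.
- C+D+E+H: cost 10+7+3+7=27, value 28+29+30+23=110
- D+E+G+H: cost 7+3+10+7=27, value 29+30+28+23=110
- A+B+D+E+H: cost 5+5+7+3+7=27, value 19+6+29+30+23=107
- A+C+D+E: cost 5+10+7+3=25, value 19+28+29+30=106
Best: 110 util.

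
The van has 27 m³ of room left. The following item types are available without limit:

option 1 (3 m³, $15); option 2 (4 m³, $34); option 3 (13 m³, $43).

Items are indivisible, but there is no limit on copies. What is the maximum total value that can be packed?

$219

Best value-per-unit is option 2 at 34/4; filling with it alone gives 6×34 = 204.
Optimal mix: 1×option 1 + 6×option 2 → volume 27, value 219.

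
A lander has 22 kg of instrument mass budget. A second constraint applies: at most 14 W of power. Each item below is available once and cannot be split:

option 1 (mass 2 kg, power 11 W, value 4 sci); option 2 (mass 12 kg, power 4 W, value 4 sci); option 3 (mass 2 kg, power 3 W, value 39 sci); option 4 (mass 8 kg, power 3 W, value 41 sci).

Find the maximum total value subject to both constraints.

Feasible sets respecting both limits:
- option 2+option 3+option 4: mass 22, power 10, value 84
- option 3+option 4: mass 10, power 6, value 80
- option 1+option 4: mass 10, power 14, value 45
- option 2+option 4: mass 20, power 7, value 45
Best: 84 sci.

84 sci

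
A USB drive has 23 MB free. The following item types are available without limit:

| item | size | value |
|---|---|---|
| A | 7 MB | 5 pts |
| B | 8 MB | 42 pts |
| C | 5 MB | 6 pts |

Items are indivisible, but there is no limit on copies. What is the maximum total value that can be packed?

90 pts

Best value-per-unit is B at 42/8; filling with it alone gives 2×42 = 84.
Optimal mix: 2×B + 1×C → size 21, value 90.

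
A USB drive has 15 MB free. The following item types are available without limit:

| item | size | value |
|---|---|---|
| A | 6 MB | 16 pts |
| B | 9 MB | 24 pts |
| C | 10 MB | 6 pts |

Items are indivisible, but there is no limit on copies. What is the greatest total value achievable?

Best value-per-unit is A at 16/6; filling with it alone gives 2×16 = 32.
Optimal mix: 1×A + 1×B → size 15, value 40.

40 pts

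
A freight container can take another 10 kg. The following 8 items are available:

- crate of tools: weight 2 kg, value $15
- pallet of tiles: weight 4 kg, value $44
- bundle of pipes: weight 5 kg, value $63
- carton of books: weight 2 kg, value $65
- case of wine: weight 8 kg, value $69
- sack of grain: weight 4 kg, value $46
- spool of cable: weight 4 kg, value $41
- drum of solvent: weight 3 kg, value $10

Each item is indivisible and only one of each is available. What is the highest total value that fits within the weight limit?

$155

This is a 0/1 knapsack; check combinations near the capacity.
- pallet of tiles+carton of books+sack of grain: weight 4+2+4=10, value 44+65+46=155
- carton of books+sack of grain+spool of cable: weight 2+4+4=10, value 65+46+41=152
- pallet of tiles+carton of books+spool of cable: weight 4+2+4=10, value 44+65+41=150
- crate of tools+bundle of pipes+carton of books: weight 2+5+2=9, value 15+63+65=143
Best: $155.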